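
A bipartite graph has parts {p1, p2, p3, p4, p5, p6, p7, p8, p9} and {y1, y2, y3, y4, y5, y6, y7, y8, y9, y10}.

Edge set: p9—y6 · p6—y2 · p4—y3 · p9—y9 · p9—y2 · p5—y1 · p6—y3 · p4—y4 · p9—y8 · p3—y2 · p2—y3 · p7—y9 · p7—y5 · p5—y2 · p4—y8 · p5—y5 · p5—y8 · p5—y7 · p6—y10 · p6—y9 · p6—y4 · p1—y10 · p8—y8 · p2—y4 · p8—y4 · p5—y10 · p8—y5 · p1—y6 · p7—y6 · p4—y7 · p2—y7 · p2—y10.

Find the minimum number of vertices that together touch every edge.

9

A maximum matching has 9 edges (e.g. p1–y6, p2–y10, p3–y2, p4–y7, p5–y1, p6–y3, p7–y5, p8–y4, p9–y8).
By König's theorem the minimum vertex cover has the same size. One such cover is {p1, p2, p3, p4, p5, p6, p7, p8, p9}.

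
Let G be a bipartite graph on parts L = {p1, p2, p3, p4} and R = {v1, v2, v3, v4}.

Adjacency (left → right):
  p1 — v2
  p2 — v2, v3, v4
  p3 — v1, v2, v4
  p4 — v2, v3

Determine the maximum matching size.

For example, pair p1–v2, p2–v4, p3–v1, p4–v3.
All 4 left vertices are matched, so no larger matching exists.

4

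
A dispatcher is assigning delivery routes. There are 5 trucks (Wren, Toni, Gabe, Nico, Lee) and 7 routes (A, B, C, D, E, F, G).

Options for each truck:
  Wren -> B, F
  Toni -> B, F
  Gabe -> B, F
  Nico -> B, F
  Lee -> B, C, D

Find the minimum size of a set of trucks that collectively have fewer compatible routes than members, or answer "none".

Take S = {Wren, Toni, Gabe}. Its neighbourhood is {B, F}, so |N(S)| = 2 < |S| = 3.
Every subset of size less than 3 has at least as many neighbours as members, so 3 is the minimum.

3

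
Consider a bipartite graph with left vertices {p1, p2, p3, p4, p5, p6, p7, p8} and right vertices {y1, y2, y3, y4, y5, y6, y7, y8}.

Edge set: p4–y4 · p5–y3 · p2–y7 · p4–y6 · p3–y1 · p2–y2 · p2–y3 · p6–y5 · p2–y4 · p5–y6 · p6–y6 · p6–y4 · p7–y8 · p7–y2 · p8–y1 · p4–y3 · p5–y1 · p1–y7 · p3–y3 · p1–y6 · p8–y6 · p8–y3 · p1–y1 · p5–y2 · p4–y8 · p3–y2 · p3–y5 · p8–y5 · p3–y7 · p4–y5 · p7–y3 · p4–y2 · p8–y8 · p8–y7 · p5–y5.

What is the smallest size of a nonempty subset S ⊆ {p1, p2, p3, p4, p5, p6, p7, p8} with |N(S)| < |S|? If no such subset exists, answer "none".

none

A matching saturating every left vertex exists, for instance p1→y1, p2→y2, p3→y7, p4→y4, p5→y3, p6→y5, p7→y8, p8→y6.
By Hall's marriage theorem, this means |N(S)| ≥ |S| for every subset S, so no violating subset exists.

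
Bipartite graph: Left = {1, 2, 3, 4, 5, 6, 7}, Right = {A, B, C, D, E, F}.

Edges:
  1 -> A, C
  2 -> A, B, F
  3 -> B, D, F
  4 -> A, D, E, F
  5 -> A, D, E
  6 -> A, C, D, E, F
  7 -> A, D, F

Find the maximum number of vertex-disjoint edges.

6

One maximum matching: 1-C, 2-F, 3-B, 4-D, 5-E, 6-A.
The set {1, 2, 3, 4, 5, 6, 7} has only 6 neighbours ({A, B, C, D, E, F}), so by Hall's theorem at most 6 of the 7 left vertices can be matched.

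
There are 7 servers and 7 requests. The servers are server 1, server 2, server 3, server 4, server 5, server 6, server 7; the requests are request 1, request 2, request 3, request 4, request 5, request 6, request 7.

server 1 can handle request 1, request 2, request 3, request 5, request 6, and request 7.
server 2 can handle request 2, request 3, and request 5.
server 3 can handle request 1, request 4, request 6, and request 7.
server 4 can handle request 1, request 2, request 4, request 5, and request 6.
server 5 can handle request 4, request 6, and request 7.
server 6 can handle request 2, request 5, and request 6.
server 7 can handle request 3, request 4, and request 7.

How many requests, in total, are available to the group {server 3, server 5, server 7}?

The union of neighbours of {server 3, server 5, server 7} is {request 1, request 3, request 4, request 6, request 7}, which has 5 elements.
Since |N(S)| = 5 ≥ |S| = 3, Hall's condition holds for this subset.

5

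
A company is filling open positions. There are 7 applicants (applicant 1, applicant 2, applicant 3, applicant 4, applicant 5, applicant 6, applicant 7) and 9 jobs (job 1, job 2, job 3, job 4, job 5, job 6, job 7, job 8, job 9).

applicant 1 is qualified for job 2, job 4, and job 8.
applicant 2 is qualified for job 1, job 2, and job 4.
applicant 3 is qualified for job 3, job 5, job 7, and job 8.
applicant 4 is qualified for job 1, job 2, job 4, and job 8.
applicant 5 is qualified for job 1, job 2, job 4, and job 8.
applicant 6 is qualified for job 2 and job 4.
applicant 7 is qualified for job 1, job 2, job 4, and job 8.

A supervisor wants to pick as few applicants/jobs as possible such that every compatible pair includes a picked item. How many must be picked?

5

{applicant 3, job 1, job 2, job 4, job 8} is a vertex cover of size 5: every edge has an endpoint in this set.
No smaller cover exists because applicant 1–job 8, applicant 2–job 4, applicant 3–job 3, applicant 4–job 1, applicant 5–job 2 is a matching of size 5, and a cover must include an endpoint of each of these disjoint edges (König's theorem).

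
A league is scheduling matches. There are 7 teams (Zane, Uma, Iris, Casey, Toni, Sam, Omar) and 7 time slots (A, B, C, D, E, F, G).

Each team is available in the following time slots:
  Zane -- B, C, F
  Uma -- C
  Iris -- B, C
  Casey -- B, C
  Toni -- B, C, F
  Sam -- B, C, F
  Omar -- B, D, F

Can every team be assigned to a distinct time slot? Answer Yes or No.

No

The set {Zane, Uma, Iris, Casey, Toni, Sam} has only 3 neighbours ({B, C, F}), so by Hall's theorem at most 4 of the 7 teams can be matched.
Hence no matching covers every team.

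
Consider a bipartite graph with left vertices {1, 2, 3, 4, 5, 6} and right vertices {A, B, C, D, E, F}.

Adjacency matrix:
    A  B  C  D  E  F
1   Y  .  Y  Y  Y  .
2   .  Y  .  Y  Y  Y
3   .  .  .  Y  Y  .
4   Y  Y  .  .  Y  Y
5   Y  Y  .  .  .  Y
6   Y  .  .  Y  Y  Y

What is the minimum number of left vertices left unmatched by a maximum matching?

For example, pair 1-C, 2-F, 3-D, 4-B, 5-A, 6-E.
This saturates every left vertex, so 6 is the maximum.
That matches 6 of the 6, leaving 0 unmatched; no matching can do better.

0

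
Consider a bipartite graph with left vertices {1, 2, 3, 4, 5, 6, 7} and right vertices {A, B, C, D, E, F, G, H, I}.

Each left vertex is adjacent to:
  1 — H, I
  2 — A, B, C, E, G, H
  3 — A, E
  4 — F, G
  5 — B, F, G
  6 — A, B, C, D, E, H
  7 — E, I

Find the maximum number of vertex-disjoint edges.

A valid assignment of size 7: 1-I, 2-G, 3-A, 4-F, 5-B, 6-H, 7-E.
This saturates every left vertex, so 7 is the maximum.

7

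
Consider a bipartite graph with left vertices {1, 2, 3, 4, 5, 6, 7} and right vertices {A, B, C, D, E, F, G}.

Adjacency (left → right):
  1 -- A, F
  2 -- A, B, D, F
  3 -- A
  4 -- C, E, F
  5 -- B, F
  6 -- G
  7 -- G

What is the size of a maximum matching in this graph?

A valid assignment of size 6: 1-F, 2-D, 3-A, 4-E, 5-B, 6-G.
The set {6, 7} has only 1 neighbour ({G}), so by Hall's theorem at most 6 of the 7 left vertices can be matched.

6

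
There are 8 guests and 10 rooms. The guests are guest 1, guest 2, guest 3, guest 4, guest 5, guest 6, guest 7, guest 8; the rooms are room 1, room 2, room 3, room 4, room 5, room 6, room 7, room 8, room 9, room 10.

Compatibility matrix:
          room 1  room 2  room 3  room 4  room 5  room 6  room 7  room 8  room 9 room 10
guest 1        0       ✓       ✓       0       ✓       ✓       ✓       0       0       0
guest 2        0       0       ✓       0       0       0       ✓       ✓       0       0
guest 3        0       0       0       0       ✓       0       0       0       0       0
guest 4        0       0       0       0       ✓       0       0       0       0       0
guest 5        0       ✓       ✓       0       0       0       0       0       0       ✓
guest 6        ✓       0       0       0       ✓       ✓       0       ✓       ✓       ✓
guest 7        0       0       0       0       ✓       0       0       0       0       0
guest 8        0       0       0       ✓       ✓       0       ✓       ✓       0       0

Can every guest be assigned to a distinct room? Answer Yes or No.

The set {guest 3, guest 4, guest 7} has only 1 neighbour ({room 5}), so by Hall's theorem at most 6 of the 8 guests can be matched.
Hence no matching covers every guest.

No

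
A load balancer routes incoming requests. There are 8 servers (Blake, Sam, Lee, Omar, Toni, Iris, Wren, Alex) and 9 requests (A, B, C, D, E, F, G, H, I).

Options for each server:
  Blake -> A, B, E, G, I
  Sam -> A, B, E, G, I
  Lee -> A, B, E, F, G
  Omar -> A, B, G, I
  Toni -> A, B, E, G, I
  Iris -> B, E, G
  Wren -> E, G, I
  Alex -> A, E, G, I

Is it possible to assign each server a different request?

The set {Blake, Sam, Omar, Toni, Iris, Wren, Alex} has only 5 neighbours ({A, B, E, G, I}), so by Hall's theorem at most 6 of the 8 servers can be matched.
Hence no matching covers every server.

No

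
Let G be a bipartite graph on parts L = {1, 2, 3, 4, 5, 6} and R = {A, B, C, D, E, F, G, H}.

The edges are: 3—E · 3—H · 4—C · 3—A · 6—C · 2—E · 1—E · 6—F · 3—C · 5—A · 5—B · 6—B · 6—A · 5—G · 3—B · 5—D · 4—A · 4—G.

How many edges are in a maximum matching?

A valid assignment of size 5: 1–E, 3–A, 4–C, 5–G, 6–B.
The set {1, 2} has only 1 neighbour ({E}), so by Hall's theorem at most 5 of the 6 left vertices can be matched.

5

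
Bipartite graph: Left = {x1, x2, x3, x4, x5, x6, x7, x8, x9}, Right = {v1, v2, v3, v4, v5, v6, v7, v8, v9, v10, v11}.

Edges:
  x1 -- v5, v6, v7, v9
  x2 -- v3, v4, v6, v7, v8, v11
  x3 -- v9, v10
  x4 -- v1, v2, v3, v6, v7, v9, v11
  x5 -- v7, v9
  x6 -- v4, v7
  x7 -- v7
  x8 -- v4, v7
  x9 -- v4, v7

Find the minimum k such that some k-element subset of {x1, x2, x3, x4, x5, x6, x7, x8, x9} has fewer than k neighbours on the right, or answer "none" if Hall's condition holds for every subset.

3

Take S = {x6, x7, x8}. Its neighbourhood is {v4, v7}, so |N(S)| = 2 < |S| = 3.
Every subset of size less than 3 has at least as many neighbours as members, so 3 is the minimum.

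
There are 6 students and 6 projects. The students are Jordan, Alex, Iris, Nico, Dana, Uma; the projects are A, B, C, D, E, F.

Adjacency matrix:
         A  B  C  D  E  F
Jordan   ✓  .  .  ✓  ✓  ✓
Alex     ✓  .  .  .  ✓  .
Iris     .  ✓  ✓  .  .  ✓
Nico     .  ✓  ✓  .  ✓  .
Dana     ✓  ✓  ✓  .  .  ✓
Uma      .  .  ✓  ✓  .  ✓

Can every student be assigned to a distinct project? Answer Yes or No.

For example, pair Jordan–D, Alex–A, Iris–B, Nico–E, Dana–C, Uma–F.
All 6 students are covered.

Yes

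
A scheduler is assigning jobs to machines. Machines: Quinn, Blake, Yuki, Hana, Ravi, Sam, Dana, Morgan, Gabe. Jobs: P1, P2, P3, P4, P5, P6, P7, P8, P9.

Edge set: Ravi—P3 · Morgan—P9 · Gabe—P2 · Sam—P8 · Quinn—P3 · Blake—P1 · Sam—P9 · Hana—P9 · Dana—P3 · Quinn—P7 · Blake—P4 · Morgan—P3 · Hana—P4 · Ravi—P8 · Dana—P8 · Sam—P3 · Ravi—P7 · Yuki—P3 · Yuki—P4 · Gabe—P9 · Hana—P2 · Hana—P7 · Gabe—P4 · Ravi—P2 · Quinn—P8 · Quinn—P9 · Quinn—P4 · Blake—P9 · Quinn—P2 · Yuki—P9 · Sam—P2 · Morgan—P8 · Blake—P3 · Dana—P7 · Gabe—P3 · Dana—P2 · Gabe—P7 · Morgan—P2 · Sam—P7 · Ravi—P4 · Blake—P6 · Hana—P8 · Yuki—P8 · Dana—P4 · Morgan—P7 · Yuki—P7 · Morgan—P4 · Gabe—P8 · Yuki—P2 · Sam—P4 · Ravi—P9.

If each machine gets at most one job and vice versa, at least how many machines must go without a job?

2

For example, pair Quinn-P8, Blake-P1, Yuki-P4, Hana-P9, Ravi-P7, Sam-P2, Dana-P3.
The set {Quinn, Yuki, Hana, Ravi, Sam, Dana, Morgan, Gabe} has only 6 neighbours ({P2, P3, P4, P7, P8, P9}), so by Hall's theorem at most 7 of the 9 machines can be matched.
That matches 7 of the 9, leaving 2 unmatched; no matching can do better.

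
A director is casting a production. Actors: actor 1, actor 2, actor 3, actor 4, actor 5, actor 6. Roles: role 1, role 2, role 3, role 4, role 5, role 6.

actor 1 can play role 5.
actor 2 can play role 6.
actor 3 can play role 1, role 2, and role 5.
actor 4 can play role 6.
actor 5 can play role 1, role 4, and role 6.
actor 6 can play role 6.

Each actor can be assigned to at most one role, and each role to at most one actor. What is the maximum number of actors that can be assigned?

4

One maximum matching: actor 1-role 5, actor 2-role 6, actor 3-role 2, actor 5-role 1.
The set {actor 2, actor 4, actor 6} has only 1 neighbour ({role 6}), so by Hall's theorem at most 4 of the 6 actors can be matched.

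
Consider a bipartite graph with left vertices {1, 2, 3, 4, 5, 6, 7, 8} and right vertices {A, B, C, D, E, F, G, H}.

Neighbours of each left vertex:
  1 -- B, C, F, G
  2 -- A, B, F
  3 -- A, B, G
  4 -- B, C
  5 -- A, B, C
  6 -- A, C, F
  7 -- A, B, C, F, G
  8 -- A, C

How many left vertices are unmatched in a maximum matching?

3

One maximum matching: 1-F, 2-A, 3-G, 4-C, 5-B.
The set {1, 2, 3, 4, 5, 6, 7, 8} has only 5 neighbours ({A, B, C, F, G}), so by Hall's theorem at most 5 of the 8 left vertices can be matched.
That matches 5 of the 8, leaving 3 unmatched; no matching can do better.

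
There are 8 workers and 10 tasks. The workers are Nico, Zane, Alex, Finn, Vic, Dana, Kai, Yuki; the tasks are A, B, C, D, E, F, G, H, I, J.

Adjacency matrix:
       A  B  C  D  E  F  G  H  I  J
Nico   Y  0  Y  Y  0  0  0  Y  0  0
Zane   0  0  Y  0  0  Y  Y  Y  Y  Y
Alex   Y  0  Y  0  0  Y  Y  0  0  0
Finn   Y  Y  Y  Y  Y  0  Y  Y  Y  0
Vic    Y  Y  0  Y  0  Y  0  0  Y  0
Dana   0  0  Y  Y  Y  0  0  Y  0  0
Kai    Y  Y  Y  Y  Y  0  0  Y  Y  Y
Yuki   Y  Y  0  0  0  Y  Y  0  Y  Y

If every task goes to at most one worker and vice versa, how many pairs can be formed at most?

8

A valid assignment of size 8: Nico–C, Zane–H, Alex–F, Finn–G, Vic–B, Dana–E, Kai–A, Yuki–J.
All 8 workers are matched, so no larger matching exists.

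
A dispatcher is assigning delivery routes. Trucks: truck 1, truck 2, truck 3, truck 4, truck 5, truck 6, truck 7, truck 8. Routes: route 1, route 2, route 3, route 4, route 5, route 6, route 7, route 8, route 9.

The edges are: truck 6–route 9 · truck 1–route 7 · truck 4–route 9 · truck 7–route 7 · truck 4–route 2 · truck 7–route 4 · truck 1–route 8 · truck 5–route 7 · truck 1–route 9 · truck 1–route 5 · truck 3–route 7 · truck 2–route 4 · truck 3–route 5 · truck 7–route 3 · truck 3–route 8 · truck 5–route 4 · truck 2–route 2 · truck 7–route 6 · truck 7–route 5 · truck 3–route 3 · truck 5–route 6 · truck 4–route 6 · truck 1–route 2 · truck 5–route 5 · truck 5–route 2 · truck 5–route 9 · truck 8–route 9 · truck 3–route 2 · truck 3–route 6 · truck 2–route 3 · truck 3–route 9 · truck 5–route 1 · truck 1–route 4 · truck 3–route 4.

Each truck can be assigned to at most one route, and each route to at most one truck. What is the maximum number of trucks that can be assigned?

7

One maximum matching: truck 1→route 2, truck 2→route 3, truck 3→route 8, truck 4→route 6, truck 5→route 1, truck 6→route 9, truck 7→route 4.
The set {truck 6, truck 8} has only 1 neighbour ({route 9}), so by Hall's theorem at most 7 of the 8 trucks can be matched.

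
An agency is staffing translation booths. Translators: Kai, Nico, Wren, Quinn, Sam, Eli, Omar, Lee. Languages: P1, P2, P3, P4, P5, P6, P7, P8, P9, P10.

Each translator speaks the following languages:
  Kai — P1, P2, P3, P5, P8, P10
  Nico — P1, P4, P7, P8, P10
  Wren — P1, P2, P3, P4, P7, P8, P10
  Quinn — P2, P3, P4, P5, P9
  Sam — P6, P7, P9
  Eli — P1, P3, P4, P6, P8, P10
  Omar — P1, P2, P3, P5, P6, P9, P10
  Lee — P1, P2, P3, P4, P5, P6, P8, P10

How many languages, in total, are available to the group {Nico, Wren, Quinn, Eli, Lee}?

The union of neighbours of {Nico, Wren, Quinn, Eli, Lee} is {P1, P2, P3, P4, P5, P6, P7, P8, P9, P10}, which has 10 elements.
Since |N(S)| = 10 ≥ |S| = 5, Hall's condition holds for this subset.

10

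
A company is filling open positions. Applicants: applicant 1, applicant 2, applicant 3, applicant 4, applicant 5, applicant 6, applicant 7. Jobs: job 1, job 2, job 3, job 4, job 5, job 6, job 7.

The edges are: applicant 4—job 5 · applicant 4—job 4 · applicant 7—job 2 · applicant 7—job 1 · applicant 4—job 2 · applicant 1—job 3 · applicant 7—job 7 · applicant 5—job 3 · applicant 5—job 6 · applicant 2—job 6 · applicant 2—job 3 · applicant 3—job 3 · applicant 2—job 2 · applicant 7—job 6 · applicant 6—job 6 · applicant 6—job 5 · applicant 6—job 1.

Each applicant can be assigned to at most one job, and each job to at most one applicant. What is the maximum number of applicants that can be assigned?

6

For example, pair applicant 1–job 3, applicant 2–job 2, applicant 4–job 4, applicant 5–job 6, applicant 6–job 5, applicant 7–job 1.
The set {applicant 1, applicant 3} has only 1 neighbour ({job 3}), so by Hall's theorem at most 6 of the 7 applicants can be matched.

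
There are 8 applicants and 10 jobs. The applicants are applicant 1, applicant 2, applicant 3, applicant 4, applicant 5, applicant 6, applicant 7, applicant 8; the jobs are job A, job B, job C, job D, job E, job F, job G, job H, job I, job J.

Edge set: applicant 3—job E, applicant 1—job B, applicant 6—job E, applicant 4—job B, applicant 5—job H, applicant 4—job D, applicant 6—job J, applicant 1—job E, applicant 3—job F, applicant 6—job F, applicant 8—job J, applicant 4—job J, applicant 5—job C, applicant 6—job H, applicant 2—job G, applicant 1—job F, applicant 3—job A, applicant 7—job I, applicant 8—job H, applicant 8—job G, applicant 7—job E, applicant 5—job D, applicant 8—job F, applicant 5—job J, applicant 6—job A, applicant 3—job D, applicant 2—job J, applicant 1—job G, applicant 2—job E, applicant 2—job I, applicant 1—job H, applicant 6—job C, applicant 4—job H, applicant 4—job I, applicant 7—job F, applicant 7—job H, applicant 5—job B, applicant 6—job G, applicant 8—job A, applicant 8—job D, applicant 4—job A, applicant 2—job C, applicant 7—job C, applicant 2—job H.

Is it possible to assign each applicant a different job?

A valid assignment of size 8: applicant 1–job F, applicant 2–job G, applicant 3–job A, applicant 4–job D, applicant 5–job H, applicant 6–job C, applicant 7–job I, applicant 8–job J.
Every applicant is matched, so this matching saturates all of them.

Yes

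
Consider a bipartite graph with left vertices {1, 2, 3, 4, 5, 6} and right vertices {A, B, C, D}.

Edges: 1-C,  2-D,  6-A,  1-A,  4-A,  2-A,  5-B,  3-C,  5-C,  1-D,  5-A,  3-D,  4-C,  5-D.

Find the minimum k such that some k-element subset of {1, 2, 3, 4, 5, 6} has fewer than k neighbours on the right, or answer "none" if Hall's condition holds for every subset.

Take S = {1, 2, 3, 4}. Its neighbourhood is {A, C, D}, so |N(S)| = 3 < |S| = 4.
Every subset of size less than 4 has at least as many neighbours as members, so 4 is the minimum.

4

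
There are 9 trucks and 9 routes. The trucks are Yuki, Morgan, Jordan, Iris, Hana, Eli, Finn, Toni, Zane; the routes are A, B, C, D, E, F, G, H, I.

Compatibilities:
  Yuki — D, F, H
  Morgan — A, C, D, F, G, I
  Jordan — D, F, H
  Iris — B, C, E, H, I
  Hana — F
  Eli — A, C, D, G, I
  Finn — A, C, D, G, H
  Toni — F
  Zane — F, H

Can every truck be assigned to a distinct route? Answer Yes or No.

The set {Yuki, Jordan, Hana, Toni, Zane} has only 3 neighbours ({D, F, H}), so by Hall's theorem at most 7 of the 9 trucks can be matched.
Hence no matching covers every truck.

No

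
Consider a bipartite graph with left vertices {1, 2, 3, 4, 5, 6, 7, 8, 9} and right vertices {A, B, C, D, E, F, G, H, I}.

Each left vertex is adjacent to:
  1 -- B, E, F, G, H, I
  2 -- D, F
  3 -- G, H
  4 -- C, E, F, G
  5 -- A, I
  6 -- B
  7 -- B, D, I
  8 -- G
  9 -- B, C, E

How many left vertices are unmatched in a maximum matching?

For example, pair 1–F, 2–D, 3–H, 4–C, 5–A, 6–B, 7–I, 8–G, 9–E.
This saturates every left vertex, so 9 is the maximum.
That matches 9 of the 9, leaving 0 unmatched; no matching can do better.

0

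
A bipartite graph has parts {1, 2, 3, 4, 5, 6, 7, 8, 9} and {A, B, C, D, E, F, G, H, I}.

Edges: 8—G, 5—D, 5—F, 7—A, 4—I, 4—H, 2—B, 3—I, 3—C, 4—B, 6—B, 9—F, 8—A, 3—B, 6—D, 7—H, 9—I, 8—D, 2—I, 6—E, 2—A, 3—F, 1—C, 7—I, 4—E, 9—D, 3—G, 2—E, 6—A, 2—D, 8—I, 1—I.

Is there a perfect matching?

One maximum matching: 1–C, 2–A, 3–G, 4–E, 5–D, 6–B, 7–H, 8–I, 9–F.
All 9 left vertices are covered.

Yes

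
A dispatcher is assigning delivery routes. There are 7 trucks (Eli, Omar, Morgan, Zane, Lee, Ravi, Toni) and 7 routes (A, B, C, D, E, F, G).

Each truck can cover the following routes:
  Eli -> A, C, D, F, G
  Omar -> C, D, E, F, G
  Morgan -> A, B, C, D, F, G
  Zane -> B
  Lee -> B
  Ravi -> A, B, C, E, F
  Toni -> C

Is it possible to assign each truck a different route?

No

The set {Zane, Lee} has only 1 neighbour ({B}), so by Hall's theorem at most 6 of the 7 trucks can be matched.
Hence no matching covers every truck.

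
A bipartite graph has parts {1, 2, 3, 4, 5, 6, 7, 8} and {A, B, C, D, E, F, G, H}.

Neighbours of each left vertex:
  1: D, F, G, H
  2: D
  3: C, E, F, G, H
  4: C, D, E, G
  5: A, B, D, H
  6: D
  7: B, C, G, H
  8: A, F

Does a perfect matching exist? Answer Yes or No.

No

The set {2, 6} has only 1 neighbour ({D}), so by Hall's theorem at most 7 of the 8 left vertices can be matched.
Hence no matching covers every left vertex.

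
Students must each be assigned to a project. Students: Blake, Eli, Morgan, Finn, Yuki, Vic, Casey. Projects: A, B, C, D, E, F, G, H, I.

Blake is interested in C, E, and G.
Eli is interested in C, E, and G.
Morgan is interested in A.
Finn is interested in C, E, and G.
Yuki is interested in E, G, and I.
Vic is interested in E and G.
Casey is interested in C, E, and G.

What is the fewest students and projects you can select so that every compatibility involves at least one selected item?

5

A maximum matching has 5 edges (e.g. Blake–G, Eli–C, Morgan–A, Finn–E, Yuki–I).
By König's theorem the minimum vertex cover has the same size. One such cover is {Morgan, Yuki, C, E, G}.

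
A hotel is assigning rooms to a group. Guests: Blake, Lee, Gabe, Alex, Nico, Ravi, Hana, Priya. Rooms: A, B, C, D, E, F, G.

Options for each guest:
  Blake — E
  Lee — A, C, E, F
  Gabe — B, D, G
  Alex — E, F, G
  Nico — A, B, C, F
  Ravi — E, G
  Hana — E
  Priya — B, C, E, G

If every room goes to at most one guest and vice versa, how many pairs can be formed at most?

For example, pair Blake→E, Lee→A, Gabe→D, Alex→F, Nico→C, Ravi→G, Priya→B.
The set {Blake, Hana} has only 1 neighbour ({E}), so by Hall's theorem at most 7 of the 8 guests can be matched.

7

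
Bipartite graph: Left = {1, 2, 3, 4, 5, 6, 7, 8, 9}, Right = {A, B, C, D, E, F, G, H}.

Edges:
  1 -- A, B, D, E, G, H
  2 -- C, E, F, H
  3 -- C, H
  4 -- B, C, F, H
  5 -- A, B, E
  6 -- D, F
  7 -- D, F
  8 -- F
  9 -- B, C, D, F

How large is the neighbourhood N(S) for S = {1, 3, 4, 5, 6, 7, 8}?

8

The union of neighbours of {1, 3, 4, 5, 6, 7, 8} is {A, B, C, D, E, F, G, H}, which has 8 elements.
Since |N(S)| = 8 ≥ |S| = 7, Hall's condition holds for this subset.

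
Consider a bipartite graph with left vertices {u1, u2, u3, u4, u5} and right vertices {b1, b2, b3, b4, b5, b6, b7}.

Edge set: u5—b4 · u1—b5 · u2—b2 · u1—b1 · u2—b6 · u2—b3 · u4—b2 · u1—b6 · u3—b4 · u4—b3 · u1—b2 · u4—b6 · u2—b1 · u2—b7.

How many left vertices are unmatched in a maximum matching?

A valid assignment of size 4: u1→b5, u2→b7, u3→b4, u4→b3.
The set {u3, u5} has only 1 neighbour ({b4}), so by Hall's theorem at most 4 of the 5 left vertices can be matched.
That matches 4 of the 5, leaving 1 unmatched; no matching can do better.

1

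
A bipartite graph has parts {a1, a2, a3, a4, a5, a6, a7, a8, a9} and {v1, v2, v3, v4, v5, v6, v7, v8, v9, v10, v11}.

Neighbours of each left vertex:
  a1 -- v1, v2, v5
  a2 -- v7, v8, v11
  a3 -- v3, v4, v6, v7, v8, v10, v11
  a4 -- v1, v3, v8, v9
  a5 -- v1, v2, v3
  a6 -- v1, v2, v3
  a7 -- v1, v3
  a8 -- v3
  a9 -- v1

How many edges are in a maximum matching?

7

One maximum matching: a1–v5, a2–v7, a3–v10, a4–v9, a5–v2, a6–v3, a7–v1.
The set {a5, a6, a7, a8, a9} has only 3 neighbours ({v1, v2, v3}), so by Hall's theorem at most 7 of the 9 left vertices can be matched.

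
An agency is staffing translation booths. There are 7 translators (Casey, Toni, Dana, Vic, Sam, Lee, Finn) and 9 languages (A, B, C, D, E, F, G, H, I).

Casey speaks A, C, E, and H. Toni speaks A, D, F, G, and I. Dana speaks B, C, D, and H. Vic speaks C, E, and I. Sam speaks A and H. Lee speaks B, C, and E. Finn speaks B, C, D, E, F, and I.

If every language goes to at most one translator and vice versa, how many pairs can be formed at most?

7

For example, pair Casey-C, Toni-G, Dana-D, Vic-I, Sam-H, Lee-B, Finn-E.
This saturates every translator, so 7 is the maximum.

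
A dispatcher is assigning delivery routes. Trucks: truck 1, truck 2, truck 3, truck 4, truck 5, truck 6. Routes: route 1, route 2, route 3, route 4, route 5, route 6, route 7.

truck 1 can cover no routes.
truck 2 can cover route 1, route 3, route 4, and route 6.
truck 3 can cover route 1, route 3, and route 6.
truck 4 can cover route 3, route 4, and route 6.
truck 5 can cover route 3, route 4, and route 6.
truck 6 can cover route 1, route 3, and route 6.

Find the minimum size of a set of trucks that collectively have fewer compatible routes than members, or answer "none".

1

Take S = {truck 1}. Its neighbourhood is {}, so |N(S)| = 0 < |S| = 1.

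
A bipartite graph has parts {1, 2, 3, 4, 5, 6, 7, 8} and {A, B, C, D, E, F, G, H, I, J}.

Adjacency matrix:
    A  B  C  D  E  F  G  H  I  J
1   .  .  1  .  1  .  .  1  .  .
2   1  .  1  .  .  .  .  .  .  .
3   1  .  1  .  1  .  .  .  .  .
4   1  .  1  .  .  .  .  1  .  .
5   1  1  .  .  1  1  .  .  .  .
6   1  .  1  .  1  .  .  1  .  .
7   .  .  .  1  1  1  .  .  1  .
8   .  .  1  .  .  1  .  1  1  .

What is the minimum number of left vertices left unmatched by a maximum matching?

One maximum matching: 1–H, 2–A, 3–E, 4–C, 5–B, 7–D, 8–F.
The set {1, 2, 3, 4, 6} has only 4 neighbours ({A, C, E, H}), so by Hall's theorem at most 7 of the 8 left vertices can be matched.
That matches 7 of the 8, leaving 1 unmatched; no matching can do better.

1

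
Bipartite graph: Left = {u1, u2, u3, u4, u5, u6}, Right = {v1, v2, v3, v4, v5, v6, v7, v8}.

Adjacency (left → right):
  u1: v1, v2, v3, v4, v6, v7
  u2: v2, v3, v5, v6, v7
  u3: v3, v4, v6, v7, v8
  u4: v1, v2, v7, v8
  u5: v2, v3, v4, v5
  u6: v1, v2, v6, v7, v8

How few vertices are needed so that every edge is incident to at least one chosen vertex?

A maximum matching has 6 edges (e.g. u1–v1, u2–v3, u3–v6, u4–v7, u5–v4, u6–v2).
By König's theorem the minimum vertex cover has the same size. One such cover is {u1, u2, u3, u4, u5, u6}.

6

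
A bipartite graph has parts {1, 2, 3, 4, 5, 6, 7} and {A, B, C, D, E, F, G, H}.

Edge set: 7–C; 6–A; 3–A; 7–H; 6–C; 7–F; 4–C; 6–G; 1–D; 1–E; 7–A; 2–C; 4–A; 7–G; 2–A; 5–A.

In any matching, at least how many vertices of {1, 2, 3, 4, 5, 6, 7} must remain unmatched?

2

A valid assignment of size 5: 1→E, 2→C, 3→A, 6→G, 7→H.
The set {2, 3, 4, 5} has only 2 neighbours ({A, C}), so by Hall's theorem at most 5 of the 7 left vertices can be matched.
That matches 5 of the 7, leaving 2 unmatched; no matching can do better.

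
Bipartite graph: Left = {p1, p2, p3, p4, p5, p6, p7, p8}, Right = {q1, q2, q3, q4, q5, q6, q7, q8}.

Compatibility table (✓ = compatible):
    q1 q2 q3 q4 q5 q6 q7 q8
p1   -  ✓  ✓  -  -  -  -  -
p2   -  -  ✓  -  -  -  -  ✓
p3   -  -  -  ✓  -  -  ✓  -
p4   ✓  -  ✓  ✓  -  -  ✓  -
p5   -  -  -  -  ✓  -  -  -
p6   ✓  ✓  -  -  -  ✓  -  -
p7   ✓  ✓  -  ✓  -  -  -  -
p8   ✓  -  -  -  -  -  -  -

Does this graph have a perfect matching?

One maximum matching: p1→q3, p2→q8, p3→q7, p4→q4, p5→q5, p6→q6, p7→q2, p8→q1.
Every left vertex is matched, so this is a perfect matching.

Yes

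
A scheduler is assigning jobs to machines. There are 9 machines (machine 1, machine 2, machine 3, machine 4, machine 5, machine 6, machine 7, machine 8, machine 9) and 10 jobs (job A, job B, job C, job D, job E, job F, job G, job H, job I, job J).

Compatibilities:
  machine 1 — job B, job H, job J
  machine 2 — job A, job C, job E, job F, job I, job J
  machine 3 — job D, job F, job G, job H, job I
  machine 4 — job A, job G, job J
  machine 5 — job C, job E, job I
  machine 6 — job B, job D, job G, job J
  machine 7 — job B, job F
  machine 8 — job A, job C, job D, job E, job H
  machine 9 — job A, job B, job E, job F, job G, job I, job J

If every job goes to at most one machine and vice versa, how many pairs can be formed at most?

9

For example, pair machine 1→job H, machine 2→job F, machine 3→job D, machine 4→job A, machine 5→job I, machine 6→job G, machine 7→job B, machine 8→job C, machine 9→job J.
All 9 machines are matched, so no larger matching exists.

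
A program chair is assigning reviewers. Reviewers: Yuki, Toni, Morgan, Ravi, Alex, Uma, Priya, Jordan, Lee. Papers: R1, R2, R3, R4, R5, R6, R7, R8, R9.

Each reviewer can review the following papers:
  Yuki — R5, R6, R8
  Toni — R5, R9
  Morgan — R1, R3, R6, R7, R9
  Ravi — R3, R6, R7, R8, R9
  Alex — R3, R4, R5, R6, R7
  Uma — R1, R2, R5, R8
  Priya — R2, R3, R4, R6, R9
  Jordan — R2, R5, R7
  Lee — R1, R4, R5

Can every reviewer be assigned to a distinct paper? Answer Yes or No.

A valid assignment of size 9: Yuki–R8, Toni–R5, Morgan–R1, Ravi–R3, Alex–R6, Uma–R2, Priya–R9, Jordan–R7, Lee–R4.
All 9 reviewers are covered.

Yes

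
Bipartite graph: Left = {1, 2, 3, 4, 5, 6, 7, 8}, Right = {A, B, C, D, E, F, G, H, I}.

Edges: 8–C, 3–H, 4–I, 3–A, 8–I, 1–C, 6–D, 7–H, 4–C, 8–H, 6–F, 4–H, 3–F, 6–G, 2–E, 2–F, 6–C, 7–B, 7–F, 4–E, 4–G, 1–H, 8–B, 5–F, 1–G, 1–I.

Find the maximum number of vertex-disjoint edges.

One maximum matching: 1–C, 2–E, 3–A, 4–G, 5–F, 6–D, 7–H, 8–B.
All 8 left vertices are matched, so no larger matching exists.

8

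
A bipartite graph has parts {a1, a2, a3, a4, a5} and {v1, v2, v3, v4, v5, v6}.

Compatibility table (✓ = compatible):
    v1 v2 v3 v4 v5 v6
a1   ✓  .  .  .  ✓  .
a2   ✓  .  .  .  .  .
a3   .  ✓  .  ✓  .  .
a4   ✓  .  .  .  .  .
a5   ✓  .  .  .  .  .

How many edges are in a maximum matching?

3

For example, pair a1-v5, a2-v1, a3-v2.
The set {a2, a4, a5} has only 1 neighbour ({v1}), so by Hall's theorem at most 3 of the 5 left vertices can be matched.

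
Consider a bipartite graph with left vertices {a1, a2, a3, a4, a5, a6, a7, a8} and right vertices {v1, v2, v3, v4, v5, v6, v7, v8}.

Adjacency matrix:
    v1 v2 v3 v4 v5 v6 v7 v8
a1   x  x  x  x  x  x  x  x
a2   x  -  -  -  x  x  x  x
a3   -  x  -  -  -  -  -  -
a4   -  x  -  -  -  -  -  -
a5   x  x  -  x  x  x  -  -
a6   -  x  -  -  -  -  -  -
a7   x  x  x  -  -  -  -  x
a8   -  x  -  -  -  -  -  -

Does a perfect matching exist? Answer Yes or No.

The set {a3, a4, a6, a8} has only 1 neighbour ({v2}), so by Hall's theorem at most 5 of the 8 left vertices can be matched.
Hence no matching covers every left vertex.

No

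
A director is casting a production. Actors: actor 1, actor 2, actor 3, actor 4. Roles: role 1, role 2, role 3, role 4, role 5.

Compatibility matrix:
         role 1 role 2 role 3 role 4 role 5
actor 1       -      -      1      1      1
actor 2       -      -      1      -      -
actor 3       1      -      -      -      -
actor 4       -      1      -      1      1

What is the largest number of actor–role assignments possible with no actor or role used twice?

For example, pair actor 1-role 4, actor 2-role 3, actor 3-role 1, actor 4-role 5.
All 4 actors are matched, so no larger matching exists.

4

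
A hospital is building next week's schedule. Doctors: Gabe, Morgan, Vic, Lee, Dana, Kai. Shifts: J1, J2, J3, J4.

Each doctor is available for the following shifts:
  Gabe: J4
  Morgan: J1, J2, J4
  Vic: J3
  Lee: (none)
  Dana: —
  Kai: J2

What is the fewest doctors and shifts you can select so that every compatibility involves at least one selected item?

4

{Gabe, Morgan, Vic, Kai} is a vertex cover of size 4: every edge has an endpoint in this set.
No smaller cover exists because Gabe–J4, Morgan–J1, Vic–J3, Kai–J2 is a matching of size 4, and a cover must include an endpoint of each of these disjoint edges (König's theorem).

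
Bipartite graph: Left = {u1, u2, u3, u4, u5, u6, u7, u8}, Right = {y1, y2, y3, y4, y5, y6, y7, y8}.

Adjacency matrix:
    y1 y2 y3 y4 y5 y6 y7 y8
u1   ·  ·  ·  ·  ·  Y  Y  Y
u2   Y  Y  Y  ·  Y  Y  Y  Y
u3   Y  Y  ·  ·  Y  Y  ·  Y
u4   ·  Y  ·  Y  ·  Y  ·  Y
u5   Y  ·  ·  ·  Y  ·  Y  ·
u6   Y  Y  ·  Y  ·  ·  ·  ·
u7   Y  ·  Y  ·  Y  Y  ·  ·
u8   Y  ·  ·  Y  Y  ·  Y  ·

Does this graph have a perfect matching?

One maximum matching: u1–y8, u2–y3, u3–y6, u4–y4, u5–y1, u6–y2, u7–y5, u8–y7.
All 8 left vertices are covered.

Yes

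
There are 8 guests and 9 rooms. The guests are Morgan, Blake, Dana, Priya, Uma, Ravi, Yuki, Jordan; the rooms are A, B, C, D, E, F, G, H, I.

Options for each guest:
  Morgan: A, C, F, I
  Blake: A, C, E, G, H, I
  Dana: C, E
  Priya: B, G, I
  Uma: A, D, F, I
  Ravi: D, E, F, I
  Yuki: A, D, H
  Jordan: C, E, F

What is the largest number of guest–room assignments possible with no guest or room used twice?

8

One maximum matching: Morgan–F, Blake–G, Dana–C, Priya–B, Uma–I, Ravi–D, Yuki–H, Jordan–E.
All 8 guests are matched, so no larger matching exists.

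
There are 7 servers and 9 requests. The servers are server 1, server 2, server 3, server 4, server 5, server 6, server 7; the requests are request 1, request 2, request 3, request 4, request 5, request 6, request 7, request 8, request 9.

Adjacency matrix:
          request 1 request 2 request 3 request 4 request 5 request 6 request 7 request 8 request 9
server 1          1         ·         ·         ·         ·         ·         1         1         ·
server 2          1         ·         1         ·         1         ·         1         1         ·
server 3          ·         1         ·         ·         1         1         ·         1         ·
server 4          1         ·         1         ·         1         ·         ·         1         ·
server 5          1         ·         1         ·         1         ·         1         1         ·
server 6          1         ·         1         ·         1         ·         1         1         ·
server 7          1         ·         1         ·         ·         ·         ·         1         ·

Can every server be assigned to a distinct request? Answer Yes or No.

No

The set {server 1, server 2, server 4, server 5, server 6, server 7} has only 5 neighbours ({request 1, request 3, request 5, request 7, request 8}), so by Hall's theorem at most 6 of the 7 servers can be matched.
Hence no matching covers every server.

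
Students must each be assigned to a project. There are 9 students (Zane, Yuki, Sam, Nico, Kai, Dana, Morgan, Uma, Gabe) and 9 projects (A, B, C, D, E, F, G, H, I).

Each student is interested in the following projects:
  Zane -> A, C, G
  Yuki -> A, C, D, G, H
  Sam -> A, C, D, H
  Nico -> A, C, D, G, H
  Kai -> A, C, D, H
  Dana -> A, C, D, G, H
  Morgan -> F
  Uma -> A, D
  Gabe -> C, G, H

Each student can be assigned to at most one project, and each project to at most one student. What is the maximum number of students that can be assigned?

For example, pair Zane-G, Yuki-H, Sam-D, Nico-A, Kai-C, Morgan-F.
The set {Zane, Yuki, Sam, Nico, Kai, Dana, Uma, Gabe} has only 5 neighbours ({A, C, D, G, H}), so by Hall's theorem at most 6 of the 9 students can be matched.

6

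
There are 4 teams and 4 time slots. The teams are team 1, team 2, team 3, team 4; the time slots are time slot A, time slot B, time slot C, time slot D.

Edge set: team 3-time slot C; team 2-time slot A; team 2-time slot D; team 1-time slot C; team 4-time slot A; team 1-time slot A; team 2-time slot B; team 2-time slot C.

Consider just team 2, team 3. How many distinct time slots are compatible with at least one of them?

4

The union of neighbours of {team 2, team 3} is {time slot A, time slot B, time slot C, time slot D}, which has 4 elements.
Since |N(S)| = 4 ≥ |S| = 2, Hall's condition holds for this subset.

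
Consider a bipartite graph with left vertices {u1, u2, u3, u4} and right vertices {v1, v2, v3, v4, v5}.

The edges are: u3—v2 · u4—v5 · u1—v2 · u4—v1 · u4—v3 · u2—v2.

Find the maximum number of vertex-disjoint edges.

A valid assignment of size 2: u1–v2, u4–v1.
The set {u1, u2, u3} has only 1 neighbour ({v2}), so by Hall's theorem at most 2 of the 4 left vertices can be matched.

2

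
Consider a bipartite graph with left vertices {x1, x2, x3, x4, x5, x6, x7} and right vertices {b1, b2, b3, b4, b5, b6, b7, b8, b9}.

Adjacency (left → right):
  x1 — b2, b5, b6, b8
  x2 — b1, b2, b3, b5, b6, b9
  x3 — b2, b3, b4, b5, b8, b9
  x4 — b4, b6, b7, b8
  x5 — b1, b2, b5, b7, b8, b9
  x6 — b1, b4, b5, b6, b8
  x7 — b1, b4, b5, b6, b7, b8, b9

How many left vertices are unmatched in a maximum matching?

0

For example, pair x1→b2, x2→b6, x3→b4, x4→b8, x5→b1, x6→b5, x7→b7.
All 7 left vertices are matched, so no larger matching exists.
That matches 7 of the 7, leaving 0 unmatched; no matching can do better.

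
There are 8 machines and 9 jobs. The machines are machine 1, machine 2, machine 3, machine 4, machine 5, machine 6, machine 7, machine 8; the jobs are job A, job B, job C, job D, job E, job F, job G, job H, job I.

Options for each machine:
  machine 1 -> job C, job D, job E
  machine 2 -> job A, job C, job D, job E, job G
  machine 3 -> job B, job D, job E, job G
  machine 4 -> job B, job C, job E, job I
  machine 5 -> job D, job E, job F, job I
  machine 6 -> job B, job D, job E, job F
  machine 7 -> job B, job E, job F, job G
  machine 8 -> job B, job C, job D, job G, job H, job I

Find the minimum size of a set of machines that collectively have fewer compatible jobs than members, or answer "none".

A matching saturating every machine exists, for instance machine 1→job C, machine 2→job A, machine 3→job B, machine 4→job I, machine 5→job F, machine 6→job E, machine 7→job G, machine 8→job D.
By Hall's marriage theorem, this means |N(S)| ≥ |S| for every subset S, so no violating subset exists.

none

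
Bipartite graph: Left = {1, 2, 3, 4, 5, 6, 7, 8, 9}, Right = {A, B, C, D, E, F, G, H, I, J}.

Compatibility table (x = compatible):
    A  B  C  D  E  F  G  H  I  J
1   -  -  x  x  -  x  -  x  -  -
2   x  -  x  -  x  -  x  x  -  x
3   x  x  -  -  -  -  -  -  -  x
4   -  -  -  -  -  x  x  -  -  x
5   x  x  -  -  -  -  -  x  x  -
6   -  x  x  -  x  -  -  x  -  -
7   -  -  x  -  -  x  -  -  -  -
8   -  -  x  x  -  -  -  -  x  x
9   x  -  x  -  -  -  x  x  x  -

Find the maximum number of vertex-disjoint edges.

A valid assignment of size 9: 1-D, 2-A, 3-B, 4-J, 5-I, 6-E, 7-F, 8-C, 9-G.
All 9 left vertices are matched, so no larger matching exists.

9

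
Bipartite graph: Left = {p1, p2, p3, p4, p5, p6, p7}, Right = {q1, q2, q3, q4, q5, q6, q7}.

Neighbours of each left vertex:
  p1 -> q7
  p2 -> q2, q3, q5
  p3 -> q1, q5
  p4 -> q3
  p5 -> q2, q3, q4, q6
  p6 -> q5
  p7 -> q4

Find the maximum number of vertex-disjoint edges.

7

For example, pair p1→q7, p2→q2, p3→q1, p4→q3, p5→q6, p6→q5, p7→q4.
All 7 left vertices are matched, so no larger matching exists.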